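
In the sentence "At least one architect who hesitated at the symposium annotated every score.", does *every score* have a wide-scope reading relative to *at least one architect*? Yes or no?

Yes

Although the sentence contains a relative clause (*who hesitated at the symposium*), *every score* is outside it, in the matrix VP.
Ordinary QR to a clause-peripheral position gives the wide-scope LF for the lower DP.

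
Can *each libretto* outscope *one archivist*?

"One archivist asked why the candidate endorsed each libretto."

The DP *each libretto* is contained in the embedded question *why the candidate endorsed each libretto*.
The wh-island constraint blocks QR out of an embedded interrogative.
So *each libretto* cannot raise high enough to outscope *one archivist*; only the surface ordering *one archivist* > *each libretto* is available.

No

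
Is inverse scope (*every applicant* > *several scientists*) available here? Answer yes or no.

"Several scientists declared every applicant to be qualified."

Yes

This is an ECM construction: *every applicant* is the infinitival subject, Case-marked by the matrix verb, and the infinitive is transparent for QR.
QR within a single clause is free, so the lower quantifier may take scope over the higher one.
The sentence is scopally ambiguous between *several scientists* > *every applicant* and *every applicant* > *several scientists*.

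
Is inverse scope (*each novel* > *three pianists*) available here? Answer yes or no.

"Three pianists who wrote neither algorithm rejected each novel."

The RC *who wrote neither algorithm* is an island, but *each novel* is not inside it — it is the matrix object, a clausemate of *three pianists*.
With no island boundary between them, the object can take inverse scope over the subject via ordinary QR within the clause.
The sentence is scopally ambiguous between *three pianists* > *each novel* and *each novel* > *three pianists*.

Yes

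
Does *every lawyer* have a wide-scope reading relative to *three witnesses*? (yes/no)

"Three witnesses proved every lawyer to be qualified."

*every lawyer* is an ECM subject; ECM complements are not islands, and the embedded quantifier may take matrix scope.
Clause-internal QR can adjoin the lower DP above the subject, yielding the inverse reading.

Yes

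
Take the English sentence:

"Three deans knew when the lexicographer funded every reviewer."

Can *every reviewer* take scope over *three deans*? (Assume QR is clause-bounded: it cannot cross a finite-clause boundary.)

*every reviewer* occurs within the embedded question *when the lexicographer funded every reviewer*.
An indirect question is a wh-island; the filled [Spec,CP] blocks QR across the CP edge.
So the wide-scope reading for *every reviewer* is blocked.

No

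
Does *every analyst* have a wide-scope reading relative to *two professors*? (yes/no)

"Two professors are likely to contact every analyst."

Raising constructions are monoclausal for scope purposes; *every analyst* is not separated from *two professors* by any island.
Clause-internal QR can adjoin the lower DP above the subject, yielding the inverse reading.

Yes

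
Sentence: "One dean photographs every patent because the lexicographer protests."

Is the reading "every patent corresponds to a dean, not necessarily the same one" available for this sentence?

The paraphrase describes the scope ordering *every patent* > *one dean*.
*every patent* is a matrix argument; the adjunct is an island but the target quantifier is outside it.
Nothing blocks QR of the lower DP to a position above the higher one, so inverse scope is available.
Both orderings are possible: *one dean* > *every patent* and *every patent* > *one dean*.

Yes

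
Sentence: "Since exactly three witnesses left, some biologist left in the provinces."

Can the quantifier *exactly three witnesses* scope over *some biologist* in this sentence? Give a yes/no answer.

No

Structurally, *exactly three witnesses* is inside the adjunct clause *since exactly three witnesses left*.
Adjuncts are opaque for quantifier raising; a quantifier in an adjunct stays inside it.
*exactly three witnesses* > *some biologist* would require crossing that boundary, which is illicit.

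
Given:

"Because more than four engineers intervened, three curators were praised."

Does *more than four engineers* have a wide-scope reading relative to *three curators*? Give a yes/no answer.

No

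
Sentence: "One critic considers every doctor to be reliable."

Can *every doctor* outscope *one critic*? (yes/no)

Yes

*every doctor* is an ECM subject; ECM complements are not islands, and the embedded quantifier may take matrix scope.
Since no island is crossed, the inverse ordering is licensed alongside surface scope.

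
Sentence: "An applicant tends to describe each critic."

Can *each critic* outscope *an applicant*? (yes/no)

Yes

Raising constructions are monoclausal for scope purposes; *each critic* is not separated from *an applicant* by any island.
Nothing blocks QR of the lower DP to a position above the higher one, so inverse scope is available.
The sentence is scopally ambiguous between *an applicant* > *each critic* and *each critic* > *an applicant*.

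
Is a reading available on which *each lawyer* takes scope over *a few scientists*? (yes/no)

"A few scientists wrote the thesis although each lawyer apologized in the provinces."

No

*each lawyer* sits inside the adjunct clause *although each lawyer apologized in the provinces*.
The adjunct-island constraint bars QR out of an adverbial clause.
There is no licit LF on which *each lawyer* c-commands *a few scientists*.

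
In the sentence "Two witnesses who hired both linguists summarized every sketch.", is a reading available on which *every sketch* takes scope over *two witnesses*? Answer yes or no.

*every sketch* sits in the matrix clause, not in the relative clause on *two witnesses*.
QR within a single clause is free, so the lower quantifier may take scope over the higher one.

Yes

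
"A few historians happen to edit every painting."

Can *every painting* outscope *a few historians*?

Yes

Raising constructions are monoclausal for scope purposes; *every painting* is not separated from *a few historians* by any island.
Since no island is crossed, the inverse ordering is licensed alongside surface scope.
Both orderings are possible: *a few historians* > *every painting* and *every painting* > *a few historians*.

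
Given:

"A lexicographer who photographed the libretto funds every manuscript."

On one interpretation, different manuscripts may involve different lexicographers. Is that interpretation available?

Yes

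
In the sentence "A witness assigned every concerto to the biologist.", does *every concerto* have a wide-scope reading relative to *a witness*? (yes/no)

*a witness* and *every concerto* are co-arguments of the matrix verb, with nothing but a clause-internal boundary between them.
Clause-internal QR can adjoin the lower DP above the subject, yielding the inverse reading.

Yes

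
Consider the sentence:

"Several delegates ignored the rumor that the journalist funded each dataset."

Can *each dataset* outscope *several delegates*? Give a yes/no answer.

*each dataset* sits inside the complex NP *the rumor that the journalist funded each dataset*.
The complex NP is opaque for QR — the quantifier is frozen inside the noun's complement.
*each dataset* > *several delegates* would require crossing that boundary, which is illicit.

No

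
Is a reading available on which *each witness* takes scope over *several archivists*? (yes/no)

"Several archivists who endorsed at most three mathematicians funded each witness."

Yes

*each witness* is a matrix argument; only *several archivists* is modified by the relative clause *who endorsed at most three mathematicians*, so the RC island is irrelevant to the target quantifier.
Ordinary QR to a clause-peripheral position gives the wide-scope LF for the lower DP.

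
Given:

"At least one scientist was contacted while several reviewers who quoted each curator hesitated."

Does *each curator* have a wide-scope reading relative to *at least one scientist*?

*each curator* occurs within the relative clause *who quoted each curator*, which is itself inside the adjunct *while several reviewers who quoted each curator hesitated*.
The quantifier would have to escape first the RC and then the adjunct — two independent island violations.
*each curator* > *at least one scientist* would require crossing that boundary, which is illicit.

No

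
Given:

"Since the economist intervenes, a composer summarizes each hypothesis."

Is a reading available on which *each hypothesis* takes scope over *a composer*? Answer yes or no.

The adjunct island is irrelevant here — *each hypothesis* and *a composer* are both in the matrix clause.
With no island boundary between them, the object can take inverse scope over the subject via ordinary QR within the clause.

Yes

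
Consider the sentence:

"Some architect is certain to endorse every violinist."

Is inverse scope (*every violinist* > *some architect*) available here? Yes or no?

Yes

Raising constructions are monoclausal for scope purposes; *every violinist* is not separated from *some architect* by any island.
Nothing blocks QR of the lower DP to a position above the higher one, so inverse scope is available.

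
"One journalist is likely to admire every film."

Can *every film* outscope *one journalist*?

Yes

The matrix predicate is a raising verb, whose infinitival complement is not a scope island — *every film* can QR into the matrix clause.
Clause-internal QR can adjoin the lower DP above the subject, yielding the inverse reading.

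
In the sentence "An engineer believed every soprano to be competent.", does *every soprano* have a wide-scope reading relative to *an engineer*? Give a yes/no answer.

Yes

*every soprano* is an ECM subject; ECM complements are not islands, and the embedded quantifier may take matrix scope.
Ordinary QR to a clause-peripheral position gives the wide-scope LF for the lower DP.
So *every soprano* > *an engineer* is among the available readings.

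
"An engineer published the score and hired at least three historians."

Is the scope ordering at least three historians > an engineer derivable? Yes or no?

Structurally, *at least three historians* is inside one conjunct of the coordinate structure (*hired at least three historians*).
The Coordinate Structure Constraint blocks movement (including QR) out of a single conjunct.
Hence only narrow scope for *at least three historians* (under *an engineer*) survives.

No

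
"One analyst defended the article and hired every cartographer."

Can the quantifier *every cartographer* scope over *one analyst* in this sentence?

No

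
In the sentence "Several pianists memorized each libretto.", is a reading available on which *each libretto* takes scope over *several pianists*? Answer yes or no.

*each libretto* and *several pianists* are in the same minimal clause.
Clause-internal QR can adjoin the lower DP above the subject, yielding the inverse reading.
Both orderings are possible: *several pianists* > *each libretto* and *each libretto* > *several pianists*.

Yes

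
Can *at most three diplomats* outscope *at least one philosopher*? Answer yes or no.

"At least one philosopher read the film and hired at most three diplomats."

No

The target quantifier *at most three diplomats* is part of one conjunct of the coordinate structure (*hired at most three diplomats*).
The Coordinate Structure Constraint blocks movement (including QR) out of a single conjunct.
The inverse ordering *at most three diplomats* > *at least one philosopher* is therefore underivable.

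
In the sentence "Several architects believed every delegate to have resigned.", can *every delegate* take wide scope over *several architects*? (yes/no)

*every delegate* is an ECM subject; ECM complements are not islands, and the embedded quantifier may take matrix scope.
Clause-internal QR can adjoin the lower DP above the subject, yielding the inverse reading.

Yes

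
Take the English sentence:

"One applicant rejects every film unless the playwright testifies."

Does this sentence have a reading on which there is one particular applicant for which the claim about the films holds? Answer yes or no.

Yes

The described interpretation is the *one applicant* > *every film* scoping.
That is the surface-scope ordering, which is always one of the available readings — island constraints only ever restrict inverse scope.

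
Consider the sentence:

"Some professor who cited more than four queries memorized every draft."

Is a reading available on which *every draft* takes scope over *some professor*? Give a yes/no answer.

Yes

The relative clause *who cited more than four queries* modifies *some professor*, but *every draft* is not inside that relative clause — it is an argument of the matrix verb.
QR within a single clause is free, so the lower quantifier may take scope over the higher one.
So *every draft* > *some professor* is among the available readings.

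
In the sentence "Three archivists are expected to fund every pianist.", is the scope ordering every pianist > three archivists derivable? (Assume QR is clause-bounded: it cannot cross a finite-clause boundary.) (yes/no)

Yes

*every pianist* is inside a raising infinitive, which is transparent to QR (no CP barrier), so it behaves as a matrix argument.
Nothing blocks QR of the lower DP to a position above the higher one, so inverse scope is available.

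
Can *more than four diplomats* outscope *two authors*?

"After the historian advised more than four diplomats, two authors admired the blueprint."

The target quantifier *more than four diplomats* is part of the adjunct clause *after the historian advised more than four diplomats*.
Adverbial clauses are not L-marked, so they are barriers for QR — the quantifier cannot escape the adjunct.
*more than four diplomats* is confined to the island and cannot take scope over *two authors*.

No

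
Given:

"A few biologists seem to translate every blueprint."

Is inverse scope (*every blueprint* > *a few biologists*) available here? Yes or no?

*every blueprint* is the object of the infinitival complement of a raising predicate; raising infinitives are transparent for QR, so the two DPs are in effect clausemates.
Ordinary QR to a clause-peripheral position gives the wide-scope LF for the lower DP.

Yes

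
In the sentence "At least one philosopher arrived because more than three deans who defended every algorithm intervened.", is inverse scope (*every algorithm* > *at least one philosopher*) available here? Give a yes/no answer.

No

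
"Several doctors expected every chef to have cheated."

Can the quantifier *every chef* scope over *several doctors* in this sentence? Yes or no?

*every chef* is an ECM subject; ECM complements are not islands, and the embedded quantifier may take matrix scope.
Clause-internal QR can adjoin the lower DP above the subject, yielding the inverse reading.
The sentence is scopally ambiguous between *several doctors* > *every chef* and *every chef* > *several doctors*.

Yes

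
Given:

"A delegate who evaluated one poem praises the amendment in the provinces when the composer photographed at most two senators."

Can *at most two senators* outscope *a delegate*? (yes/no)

No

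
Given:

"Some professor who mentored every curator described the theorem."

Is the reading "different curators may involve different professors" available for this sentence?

No

The described interpretation is the *every curator* > *some professor* scoping.
*every curator* occurs within the relative clause *who mentored every curator*.
Quantifiers inside a relative clause are trapped there; the RC boundary blocks QR.
*every curator* > *some professor* would require crossing that boundary, which is illicit.
(Only the surface reading survives: one fixed professor with respect to all the relevant curators.)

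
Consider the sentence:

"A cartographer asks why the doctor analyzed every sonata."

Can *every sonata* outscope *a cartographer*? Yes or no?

No

The DP *every sonata* is contained in the embedded question *why the doctor analyzed every sonata*.
The wh-island constraint blocks QR out of an embedded interrogative.
So the wide-scope reading for *every sonata* is blocked.
(Only the surface reading survives: one fixed cartographer with respect to all the relevant sonatas.)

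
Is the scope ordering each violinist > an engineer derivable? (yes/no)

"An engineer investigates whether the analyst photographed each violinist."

No

The target quantifier *each violinist* is part of the embedded question *whether the analyst photographed each violinist*.
Embedded questions are wh-islands: a quantifier inside an indirect question cannot QR into the matrix clause.
So *each violinist* cannot raise high enough to outscope *an engineer*; only the surface ordering *an engineer* > *each violinist* is available.
(Only the surface reading survives: one fixed engineer with respect to all the relevant violinists.)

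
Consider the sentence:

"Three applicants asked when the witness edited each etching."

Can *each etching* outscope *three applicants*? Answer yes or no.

*each etching* is embedded in the embedded question *when the witness edited each etching*.
Embedded wh-clauses are opaque for QR, so the quantifier stays inside the question.
So the wide-scope reading for *each etching* is blocked.

No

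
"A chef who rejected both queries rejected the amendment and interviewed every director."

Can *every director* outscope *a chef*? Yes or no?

The DP *every director* is contained in one conjunct of the coordinate structure (*interviewed every director*).
Asymmetric QR out of one conjunct violates the Coordinate Structure Constraint.
So the wide-scope reading for *every director* is blocked.
(Only the surface reading survives: one fixed chef with respect to all the relevant directors.)

No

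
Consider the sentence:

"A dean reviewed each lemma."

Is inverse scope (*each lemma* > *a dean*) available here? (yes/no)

*a dean* and *each lemma* are co-arguments of the matrix verb, with nothing but a clause-internal boundary between them.
Nothing blocks QR of the lower DP to a position above the higher one, so inverse scope is available.
The sentence is scopally ambiguous between *a dean* > *each lemma* and *each lemma* > *a dean*.

Yes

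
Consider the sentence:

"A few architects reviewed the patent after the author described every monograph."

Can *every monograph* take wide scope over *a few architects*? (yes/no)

The target quantifier *every monograph* is part of the adjunct clause *after the author described every monograph*.
Adjunct clauses are scope islands: a quantifier inside an adjunct cannot raise into the matrix clause.
There is no licit LF on which *every monograph* c-commands *a few architects*.

No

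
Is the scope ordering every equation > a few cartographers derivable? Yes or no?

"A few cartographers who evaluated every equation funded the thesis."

The target quantifier *every equation* is part of the relative clause *who evaluated every equation*.
Quantifiers inside a relative clause are trapped there; the RC boundary blocks QR.
Hence only narrow scope for *every equation* (under *a few cartographers*) survives.

No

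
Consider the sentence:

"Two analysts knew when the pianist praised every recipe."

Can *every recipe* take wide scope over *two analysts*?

No

*every recipe* sits inside the embedded question *when the pianist praised every recipe*.
The wh-island constraint blocks QR out of an embedded interrogative.
So *every recipe* cannot raise high enough to outscope *two analysts*; only the surface ordering *two analysts* > *every recipe* is available.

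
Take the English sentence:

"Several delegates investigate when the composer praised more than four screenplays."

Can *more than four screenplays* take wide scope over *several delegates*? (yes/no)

Structurally, *more than four screenplays* is inside the embedded question *when the composer praised more than four screenplays*.
An indirect question is a wh-island; the filled [Spec,CP] blocks QR across the CP edge.
So *more than four screenplays* cannot raise to a position above *several delegates*.

No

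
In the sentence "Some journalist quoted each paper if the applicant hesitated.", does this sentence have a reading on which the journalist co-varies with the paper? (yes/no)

Yes

This is the *each paper* > *some journalist* reading.
The adjunct clause does not contain *each paper*, which is the matrix object.
Since no island is crossed, the inverse ordering is licensed alongside surface scope.
So *each paper* > *some journalist* is among the available readings.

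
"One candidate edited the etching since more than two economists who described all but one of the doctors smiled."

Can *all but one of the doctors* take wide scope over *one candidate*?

The DP *all but one of the doctors* is contained in the relative clause *who described all but one of the doctors*, which is itself inside the adjunct *since more than two economists who described all but one of the doctors smiled*.
Even if one barrier were somehow void, the other would still block QR.
So *all but one of the doctors* cannot raise to a position above *one candidate*.
(Only the surface reading survives: one fixed candidate with respect to all the relevant doctors.)

No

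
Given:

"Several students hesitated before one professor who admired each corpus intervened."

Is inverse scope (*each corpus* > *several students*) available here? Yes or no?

*each corpus* is embedded in the relative clause *who admired each corpus*, which is itself inside the adjunct *before one professor who admired each corpus intervened*.
The quantifier would have to escape first the RC and then the adjunct — two independent island violations.
So *each corpus* cannot raise high enough to outscope *several students*; only the surface ordering *several students* > *each corpus* is available.

No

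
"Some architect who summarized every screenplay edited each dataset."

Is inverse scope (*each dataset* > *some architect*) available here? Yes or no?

Although the sentence contains a relative clause (*who summarized every screenplay*), *each dataset* is outside it, in the matrix VP.
Clause-internal QR can adjoin the lower DP above the subject, yielding the inverse reading.

Yes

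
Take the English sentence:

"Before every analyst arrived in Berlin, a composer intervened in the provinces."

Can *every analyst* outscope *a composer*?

No

Structurally, *every analyst* is inside the adjunct clause *before every analyst arrived in Berlin*.
Scope out of an adjunct clause is unavailable: QR respects the adjunct-island constraint.
*every analyst* is confined to the island and cannot take scope over *a composer*.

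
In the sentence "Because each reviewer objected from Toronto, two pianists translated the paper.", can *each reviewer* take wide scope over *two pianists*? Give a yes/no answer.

No

The target quantifier *each reviewer* is part of the adjunct clause *because each reviewer objected from Toronto*.
The adjunct-island constraint bars QR out of an adverbial clause.
So the wide-scope reading for *each reviewer* is blocked.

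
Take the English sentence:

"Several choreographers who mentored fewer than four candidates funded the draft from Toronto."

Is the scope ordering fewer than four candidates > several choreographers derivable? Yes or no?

No

Structurally, *fewer than four candidates* is inside the relative clause *who mentored fewer than four candidates*.
QR out of a relative clause is ruled out by the relative-clause island constraint.
So the wide-scope reading for *fewer than four candidates* is blocked.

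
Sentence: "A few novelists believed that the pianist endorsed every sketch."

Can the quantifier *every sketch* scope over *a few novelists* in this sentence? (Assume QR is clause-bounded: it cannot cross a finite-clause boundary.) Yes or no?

*every sketch* is embedded in the finite complement clause *that the pianist endorsed every sketch*.
Under clause-bounded QR, a quantifier in an embedded finite clause cannot raise into the matrix clause.
So *every sketch* cannot raise high enough to outscope *a few novelists*; only the surface ordering *a few novelists* > *every sketch* is available.

No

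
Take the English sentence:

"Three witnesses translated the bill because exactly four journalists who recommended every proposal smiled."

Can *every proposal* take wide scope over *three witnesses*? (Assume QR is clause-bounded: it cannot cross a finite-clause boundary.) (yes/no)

No

The DP *every proposal* is contained in the relative clause *who recommended every proposal*, which is itself inside the adjunct *because exactly four journalists who recommended every proposal smiled*.
Nested islands: the RC island is itself inside an adjunct island, so wide scope is doubly excluded.
The inverse ordering *every proposal* > *three witnesses* is therefore underivable.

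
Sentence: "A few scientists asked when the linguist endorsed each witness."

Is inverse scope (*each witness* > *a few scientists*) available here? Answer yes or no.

The DP *each witness* is contained in the embedded question *when the linguist endorsed each witness*.
Embedded questions are wh-islands: a quantifier inside an indirect question cannot QR into the matrix clause.
There is no licit LF on which *each witness* c-commands *a few scientists*.

No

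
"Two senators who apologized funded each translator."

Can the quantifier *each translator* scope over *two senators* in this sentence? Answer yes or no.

*each translator* is a matrix argument; only *two senators* is modified by the relative clause *who apologized*, so the RC island is irrelevant to the target quantifier.
Ordinary QR to a clause-peripheral position gives the wide-scope LF for the lower DP.

Yes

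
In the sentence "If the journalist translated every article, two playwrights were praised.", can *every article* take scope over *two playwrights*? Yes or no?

The target quantifier *every article* is part of the adjunct clause *if the journalist translated every article*.
Scope out of an adjunct clause is unavailable: QR respects the adjunct-island constraint.
So *every article* cannot raise to a position above *two playwrights*.

No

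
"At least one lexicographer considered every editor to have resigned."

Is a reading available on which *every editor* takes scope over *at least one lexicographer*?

Yes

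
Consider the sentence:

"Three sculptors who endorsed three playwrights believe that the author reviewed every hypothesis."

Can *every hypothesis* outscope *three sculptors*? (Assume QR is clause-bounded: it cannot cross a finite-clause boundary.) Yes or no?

No

*every hypothesis* occurs within the finite complement clause *that the author reviewed every hypothesis*.
Given the clause-boundedness assumption, QR cannot cross the finite CP into the matrix.
*every hypothesis* > *three sculptors* would require crossing that boundary, which is illicit.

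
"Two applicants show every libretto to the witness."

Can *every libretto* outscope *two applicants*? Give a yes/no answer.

Yes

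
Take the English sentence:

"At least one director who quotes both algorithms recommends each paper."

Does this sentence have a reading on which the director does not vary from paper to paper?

Yes

The paraphrase describes the scope ordering *at least one director* > *each paper*.
Nothing needs to raise for *at least one director* > *each paper*, so no island constraint is at stake.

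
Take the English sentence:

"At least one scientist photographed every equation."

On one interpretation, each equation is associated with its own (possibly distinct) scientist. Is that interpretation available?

The paraphrase describes the scope ordering *every equation* > *at least one scientist*.
*every equation* and *at least one scientist* are in the same minimal clause.
Ordinary QR to a clause-peripheral position gives the wide-scope LF for the lower DP.
The sentence is scopally ambiguous between *at least one scientist* > *every equation* and *every equation* > *at least one scientist*.

Yes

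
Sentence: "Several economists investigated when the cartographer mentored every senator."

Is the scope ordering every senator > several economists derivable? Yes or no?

The DP *every senator* is contained in the embedded question *when the cartographer mentored every senator*.
Embedded questions are wh-islands: a quantifier inside an indirect question cannot QR into the matrix clause.
So *every senator* cannot raise high enough to outscope *several economists*; only the surface ordering *several economists* > *every senator* is available.

No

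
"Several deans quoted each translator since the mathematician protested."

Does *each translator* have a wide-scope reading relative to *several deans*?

Yes

The adjunct island is irrelevant here — *each translator* and *several deans* are both in the matrix clause.
Nothing blocks QR of the lower DP to a position above the higher one, so inverse scope is available.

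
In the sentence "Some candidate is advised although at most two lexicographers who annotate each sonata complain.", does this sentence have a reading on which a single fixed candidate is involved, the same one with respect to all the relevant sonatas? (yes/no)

The paraphrase describes the scope ordering *some candidate* > *each sonata*.
That is the surface-scope ordering, which is always one of the available readings — island constraints only ever restrict inverse scope.

Yes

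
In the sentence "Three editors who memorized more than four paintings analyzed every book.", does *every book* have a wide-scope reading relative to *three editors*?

Yes

The RC *who memorized more than four paintings* is an island, but *every book* is not inside it — it is the matrix object, a clausemate of *three editors*.
QR within a single clause is free, so the lower quantifier may take scope over the higher one.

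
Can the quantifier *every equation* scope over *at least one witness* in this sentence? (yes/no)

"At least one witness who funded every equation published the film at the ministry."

The DP *every equation* is contained in the relative clause *who funded every equation*.
QR out of a relative clause is ruled out by the relative-clause island constraint.
So *every equation* cannot raise high enough to outscope *at least one witness*; only the surface ordering *at least one witness* > *every equation* is available.
(Only the surface reading survives: one fixed witness with respect to all the relevant equations.)

No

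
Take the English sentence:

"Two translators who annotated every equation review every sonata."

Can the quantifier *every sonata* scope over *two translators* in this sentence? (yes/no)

Yes

*every sonata* is a matrix argument; only *two translators* is modified by the relative clause *who annotated every equation*, so the RC island is irrelevant to the target quantifier.
Since no island is crossed, the inverse ordering is licensed alongside surface scope.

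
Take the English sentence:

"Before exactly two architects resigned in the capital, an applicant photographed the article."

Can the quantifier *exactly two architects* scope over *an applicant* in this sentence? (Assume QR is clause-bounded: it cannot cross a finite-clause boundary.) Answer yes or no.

No

The DP *exactly two architects* is contained in the adjunct clause *before exactly two architects resigned in the capital*.
Scope out of an adjunct clause is unavailable: QR respects the adjunct-island constraint.
The ordering *exactly two architects* > *an applicant* is therefore underivable.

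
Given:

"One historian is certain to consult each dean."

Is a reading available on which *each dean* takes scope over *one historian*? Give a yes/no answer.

*each dean* is inside a raising infinitive, which is transparent to QR (no CP barrier), so it behaves as a matrix argument.
Nothing blocks QR of the lower DP to a position above the higher one, so inverse scope is available.
Both orderings are possible: *one historian* > *each dean* and *each dean* > *one historian*.

Yes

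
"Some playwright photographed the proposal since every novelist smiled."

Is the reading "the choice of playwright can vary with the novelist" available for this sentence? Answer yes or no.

The paraphrase describes the scope ordering *every novelist* > *some playwright*.
*every novelist* sits inside the adjunct clause *since every novelist smiled*.
Since the clause is an adjunct (not a complement), the Adjunct Condition blocks QR across its edge.
*every novelist* is confined to the island and cannot take scope over *some playwright*.

No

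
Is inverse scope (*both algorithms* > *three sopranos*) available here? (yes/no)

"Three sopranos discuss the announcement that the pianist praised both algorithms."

No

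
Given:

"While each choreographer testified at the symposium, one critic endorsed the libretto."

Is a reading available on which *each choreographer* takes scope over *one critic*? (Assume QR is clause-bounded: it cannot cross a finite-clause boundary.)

*each choreographer* occurs within the adjunct clause *while each choreographer testified at the symposium*.
Since the clause is an adjunct (not a complement), the Adjunct Condition blocks QR across its edge.
*each choreographer* > *one critic* would require crossing that boundary, which is illicit.

No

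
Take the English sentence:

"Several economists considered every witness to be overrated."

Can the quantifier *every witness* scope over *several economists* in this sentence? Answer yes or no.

Yes

This is an ECM construction: *every witness* is the infinitival subject, Case-marked by the matrix verb, and the infinitive is transparent for QR.
No island intervenes, so both surface and inverse scope are derivable.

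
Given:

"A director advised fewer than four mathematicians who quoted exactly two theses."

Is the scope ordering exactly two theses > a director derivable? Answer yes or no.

No

*exactly two theses* is embedded in the relative clause *who quoted exactly two theses* modifying *fewer than four mathematicians*.
A relative clause is a scope island — quantifier raising cannot cross its boundary.
So *exactly two theses* cannot raise to a position above *a director*.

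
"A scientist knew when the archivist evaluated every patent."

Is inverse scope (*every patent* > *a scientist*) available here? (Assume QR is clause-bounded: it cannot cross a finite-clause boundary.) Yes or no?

*every patent* sits inside the embedded question *when the archivist evaluated every patent*.
An indirect question is a wh-island; the filled [Spec,CP] blocks QR across the CP edge.
The inverse ordering *every patent* > *a scientist* is therefore underivable.
(Only the surface reading survives: one fixed scientist with respect to all the relevant patents.)

No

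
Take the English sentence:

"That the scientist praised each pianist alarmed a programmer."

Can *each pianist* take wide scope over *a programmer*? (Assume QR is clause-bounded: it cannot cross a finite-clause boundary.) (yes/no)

The target quantifier *each pianist* is part of the sentential subject *that the scientist praised each pianist*.
Sentential subjects are islands: a quantifier inside the subject clause cannot raise over the matrix predicate.
So *each pianist* cannot raise to a position above *a programmer*.

No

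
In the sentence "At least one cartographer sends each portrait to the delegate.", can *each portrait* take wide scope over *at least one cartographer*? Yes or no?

Yes

*at least one cartographer* and *each portrait* are co-arguments of the matrix verb, with nothing but a clause-internal boundary between them.
Ordinary QR to a clause-peripheral position gives the wide-scope LF for the lower DP.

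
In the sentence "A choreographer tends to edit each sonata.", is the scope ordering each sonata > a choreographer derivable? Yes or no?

Yes

The matrix predicate is a raising verb, whose infinitival complement is not a scope island — *each sonata* can QR into the matrix clause.
Nothing blocks QR of the lower DP to a position above the higher one, so inverse scope is available.
Both orderings are possible: *a choreographer* > *each sonata* and *each sonata* > *a choreographer*.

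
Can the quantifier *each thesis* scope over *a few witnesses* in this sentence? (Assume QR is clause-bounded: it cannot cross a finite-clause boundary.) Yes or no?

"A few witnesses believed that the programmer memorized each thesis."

No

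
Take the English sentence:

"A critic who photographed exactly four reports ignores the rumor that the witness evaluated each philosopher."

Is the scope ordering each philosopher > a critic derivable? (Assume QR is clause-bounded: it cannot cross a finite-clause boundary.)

No

Structurally, *each philosopher* is inside the complex NP *the rumor that the witness evaluated each philosopher*.
Since the clause is the complement of a nominal head, the CNPC blocks scope extraction.
There is no licit LF on which *each philosopher* c-commands *a critic*.
(Only the surface reading survives: one fixed critic with respect to all the relevant philosophers.)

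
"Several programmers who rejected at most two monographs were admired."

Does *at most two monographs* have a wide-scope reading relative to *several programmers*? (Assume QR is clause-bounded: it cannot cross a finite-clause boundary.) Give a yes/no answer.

No

The DP *at most two monographs* is contained in the relative clause *who rejected at most two monographs*.
Quantifiers inside a relative clause are trapped there; the RC boundary blocks QR.
The inverse ordering *at most two monographs* > *several programmers* is therefore underivable.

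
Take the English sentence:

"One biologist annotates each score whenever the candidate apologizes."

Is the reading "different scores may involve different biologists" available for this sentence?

Yes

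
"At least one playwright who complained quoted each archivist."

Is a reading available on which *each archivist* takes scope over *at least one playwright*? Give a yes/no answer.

Yes

Although the sentence contains a relative clause (*who complained*), *each archivist* is outside it, in the matrix VP.
QR within a single clause is free, so the lower quantifier may take scope over the higher one.
The sentence is scopally ambiguous between *at least one playwright* > *each archivist* and *each archivist* > *at least one playwright*.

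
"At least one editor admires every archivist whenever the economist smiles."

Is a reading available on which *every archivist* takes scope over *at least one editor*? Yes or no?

Yes

The adjunct island is irrelevant here — *every archivist* and *at least one editor* are both in the matrix clause.
Ordinary QR to a clause-peripheral position gives the wide-scope LF for the lower DP.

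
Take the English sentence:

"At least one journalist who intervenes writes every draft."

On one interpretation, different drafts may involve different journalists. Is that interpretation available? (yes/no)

Yes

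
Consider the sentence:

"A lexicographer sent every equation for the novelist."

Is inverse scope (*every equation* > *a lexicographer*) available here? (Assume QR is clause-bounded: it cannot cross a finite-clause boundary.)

Yes

*a lexicographer* and *every equation* are co-arguments of the matrix verb, with nothing but a clause-internal boundary between them.
Ordinary QR to a clause-peripheral position gives the wide-scope LF for the lower DP.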